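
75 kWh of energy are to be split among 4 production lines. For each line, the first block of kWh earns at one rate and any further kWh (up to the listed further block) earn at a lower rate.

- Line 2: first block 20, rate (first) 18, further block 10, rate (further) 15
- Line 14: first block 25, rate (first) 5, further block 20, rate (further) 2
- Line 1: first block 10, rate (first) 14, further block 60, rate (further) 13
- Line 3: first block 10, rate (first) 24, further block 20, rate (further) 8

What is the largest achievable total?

1215

Treat each block as its own option and order by rate: Line 3/tier1 24 > Line 2/tier1 18 > Line 2/tier2 15 > Line 1/tier1 14 > Line 1/tier2 13 > Line 3/tier2 8 > Line 14/tier1 5 > Line 14/tier2 2.
Line 3 tier1 at 24: fill all 10 → 65 left.
Fill Line 2 tier1 block (20 at 18) → 45 left.
Fill Line 2 tier2 block (10 at 15) → 35 left.
Line 1 tier1 at 14: fill all 10 → 25 left.
Line 1 tier2 at 13: only 25 left, fill 25.
Total = 24×10 + 18×20 + 15×10 + 14×10 + 13×25 = 1215.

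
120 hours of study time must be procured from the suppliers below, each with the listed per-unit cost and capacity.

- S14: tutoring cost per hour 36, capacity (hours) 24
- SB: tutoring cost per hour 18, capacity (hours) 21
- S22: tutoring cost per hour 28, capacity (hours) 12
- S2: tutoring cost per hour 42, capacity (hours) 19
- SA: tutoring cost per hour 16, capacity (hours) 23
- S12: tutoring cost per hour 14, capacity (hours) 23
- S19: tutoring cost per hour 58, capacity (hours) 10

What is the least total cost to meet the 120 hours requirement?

Fill from the cheapest supplier first.
Take 23 from S12 at 14 ; need 97 more.
Take 23 from SA at 16 ; need 74 more.
Take 21 from SB at 18 ; need 53 more.
S22 at 28: take all 12 hours ; 41 still needed.
S14 (36): use full 24 ; 17 hours to go.
Take 17 from S2 at 42 to finish.
S19: unused.
Cost = 23×14 + 23×16 + 21×18 + 12×28 + 24×36 + 17×42 = 2982.

2982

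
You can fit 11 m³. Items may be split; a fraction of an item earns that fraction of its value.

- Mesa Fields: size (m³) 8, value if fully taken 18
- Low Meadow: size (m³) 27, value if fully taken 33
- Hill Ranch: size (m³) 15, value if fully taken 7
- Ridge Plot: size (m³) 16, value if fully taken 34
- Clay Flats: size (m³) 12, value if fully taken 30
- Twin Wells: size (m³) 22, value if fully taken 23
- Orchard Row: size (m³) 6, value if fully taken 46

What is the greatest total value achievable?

Sort by value density: Orchard Row 46/6≈7.67, Clay Flats 30/12≈2.5, Mesa Fields 18/8≈2.25, Ridge Plot 34/16≈2.12, Low Meadow 33/27≈1.22, Twin Wells 23/22≈1.05, Hill Ranch 7/15≈0.467.
Take all of Orchard Row (6 m³, value 46) → 5 m³ left.
Fill the last 5 m³ with part of Clay Flats: 5/12 of it earns 12.5.
Total value = 58.5.

58.5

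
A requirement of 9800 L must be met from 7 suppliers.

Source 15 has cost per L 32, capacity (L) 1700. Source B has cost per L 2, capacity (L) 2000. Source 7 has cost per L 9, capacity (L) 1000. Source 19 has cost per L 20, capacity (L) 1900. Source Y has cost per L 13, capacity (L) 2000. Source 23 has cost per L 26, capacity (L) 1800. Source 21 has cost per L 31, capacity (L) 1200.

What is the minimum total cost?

Use suppliers in increasing cost order.
Take 2000 from Source B at 2 ; need 7800 more.
Source 7 (9): use full 1000 ; 6800 L to go.
Take 2000 from Source Y at 13 ; need 4800 more.
Source 19 (20): use full 1900 ; 2900 L to go.
Source 23 at 26: take all 1800 L ; 1100 still needed.
Source 21 at 31: take 1100 of its 1200 ; requirement met.
Source 15: unused.
Cost = 2000×2 + 1000×9 + 2000×13 + 1900×20 + 1800×26 + 1100×31 = 157900.

157900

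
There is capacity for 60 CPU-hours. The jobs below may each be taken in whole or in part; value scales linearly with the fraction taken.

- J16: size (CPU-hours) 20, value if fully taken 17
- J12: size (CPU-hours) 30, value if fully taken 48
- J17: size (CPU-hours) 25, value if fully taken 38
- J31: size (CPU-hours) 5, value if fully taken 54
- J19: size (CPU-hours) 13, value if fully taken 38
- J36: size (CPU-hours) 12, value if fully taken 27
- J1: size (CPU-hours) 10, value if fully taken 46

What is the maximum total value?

Sort by value density: J31 54/5≈10.8, J1 46/10≈4.6, J19 38/13≈2.92, J36 27/12≈2.25, J12 48/30≈1.6, J17 38/25≈1.52, J16 17/20≈0.85.
J31: take in full, 5 CPU-hours for value 54 ; 55 left.
All 10 CPU-hours of J1 fit (value 46) ; 45 remain.
All 13 CPU-hours of J19 fit (value 38) ; 32 remain.
All 12 CPU-hours of J36 fit (value 27) ; 20 remain.
Fill the last 20 CPU-hours with part of J12: 20/30 of it earns 32.
Total value = 197.

197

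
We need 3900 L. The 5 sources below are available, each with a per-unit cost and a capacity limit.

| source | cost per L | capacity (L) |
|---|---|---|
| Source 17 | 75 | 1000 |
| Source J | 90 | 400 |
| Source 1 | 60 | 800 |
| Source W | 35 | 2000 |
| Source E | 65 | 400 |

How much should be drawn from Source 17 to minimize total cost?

Fill from the cheapest source first.
Take 2000 from Source W at 35 — need 1900 more.
Take 800 from Source 1 at 60 — need 1100 more.
Source E (65): use full 400 — 700 L to go.
Source 17 at 75: take 700 of its 1000 — requirement met.
Source J: unused.

700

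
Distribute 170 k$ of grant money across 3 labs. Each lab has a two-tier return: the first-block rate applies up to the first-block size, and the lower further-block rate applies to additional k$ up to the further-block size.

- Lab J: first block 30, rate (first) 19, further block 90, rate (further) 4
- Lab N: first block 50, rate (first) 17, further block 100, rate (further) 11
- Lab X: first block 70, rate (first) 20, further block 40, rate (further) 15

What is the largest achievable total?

Order all 6 blocks by rate: Lab X/T1 20 > Lab J/T1 19 > Lab N/T1 17 > Lab X/T2 15 > Lab N/T2 11 > Lab J/T2 4.
Lab X/T1 (20): +70 — 100 left.
Fill Lab J T1 block (30 at 19) — 70 left.
Lab N T1 at 17: fill all 50 — 20 left.
20 remain; put them into Lab X T2 at 15.
Total = 20×70 + 19×30 + 17×50 + 15×20 = 3120.

3120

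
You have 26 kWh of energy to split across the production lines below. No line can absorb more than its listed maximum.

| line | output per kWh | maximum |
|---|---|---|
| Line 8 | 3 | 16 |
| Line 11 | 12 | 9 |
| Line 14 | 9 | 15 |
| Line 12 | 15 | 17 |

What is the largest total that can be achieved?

363

Order the production lines by output per kWh: Line 12 15 > Line 11 12 > Line 14 9 > Line 8 3.
Give Line 12 17 to hit its cap of 17 — 9 left.
Line 11 takes 9 to reach its cap of 9 — 0 left.
Total = 12×9 + 15×17 = 363.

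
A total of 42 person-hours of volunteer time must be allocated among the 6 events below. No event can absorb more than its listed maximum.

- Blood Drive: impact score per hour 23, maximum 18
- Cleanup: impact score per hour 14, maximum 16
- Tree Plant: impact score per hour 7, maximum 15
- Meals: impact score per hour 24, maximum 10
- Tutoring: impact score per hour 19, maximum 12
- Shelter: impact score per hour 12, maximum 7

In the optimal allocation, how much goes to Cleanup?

2

Order the events by impact score per hour: Meals 24 > Blood Drive 23 > Tutoring 19 > Cleanup 14 > Shelter 12 > Tree Plant 7.
Meals takes 10 to reach its cap of 10 → 32 left.
Blood Drive: +18 to 18 (cap) → 14 left.
Tutoring: +12 to 12 (cap) → 2 left.
Cleanup: +2 (room for 16) → 2. Pool exhausted.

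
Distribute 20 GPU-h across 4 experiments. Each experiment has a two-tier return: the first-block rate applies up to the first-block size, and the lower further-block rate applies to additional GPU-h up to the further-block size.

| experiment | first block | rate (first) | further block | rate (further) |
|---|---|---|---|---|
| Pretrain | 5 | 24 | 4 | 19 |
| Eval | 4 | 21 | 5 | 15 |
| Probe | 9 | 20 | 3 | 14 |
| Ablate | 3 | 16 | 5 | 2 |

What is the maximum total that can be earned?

Rank every tier by rate: Pretrain/T1 24 > Eval/T1 21 > Probe/T1 20 > Pretrain/T2 19 > Ablate/T1 16 > Eval/T2 15 > Probe/T2 14 > Ablate/T2 2.
Fill Pretrain T1 block (5 at 24) — 15 left.
Eval/T1 (21): +4 — 11 left.
Probe T1 at 20: fill all 9 — 2 left.
2 remain; put them into Pretrain T2 at 19.
Total = 24×5 + 21×4 + 20×9 + 19×2 = 422.

422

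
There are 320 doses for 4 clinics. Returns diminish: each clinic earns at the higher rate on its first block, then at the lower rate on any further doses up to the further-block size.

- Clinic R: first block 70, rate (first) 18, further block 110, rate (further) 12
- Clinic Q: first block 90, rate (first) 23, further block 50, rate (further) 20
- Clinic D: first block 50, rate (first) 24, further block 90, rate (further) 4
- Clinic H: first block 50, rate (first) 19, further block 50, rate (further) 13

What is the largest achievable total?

6610

Rank every tier by rate: Clinic D/T1 24 > Clinic Q/T1 23 > Clinic Q/T2 20 > Clinic H/T1 19 > Clinic R/T1 18 > Clinic H/T2 13 > Clinic R/T2 12 > Clinic D/T2 4.
Clinic D/T1 (24): +50 ; 270 left.
Clinic Q/T1 (23): +90 ; 180 left.
Fill Clinic Q T2 block (50 at 20) ; 130 left.
Clinic H T1 at 19: fill all 50 ; 80 left.
Clinic R T1 at 18: fill all 70 ; 10 left.
Clinic H/T2: +10 of 50 at 13; pool empty.
Total = 24×50 + 23×90 + 20×50 + 19×50 + 18×70 + 13×10 = 6610.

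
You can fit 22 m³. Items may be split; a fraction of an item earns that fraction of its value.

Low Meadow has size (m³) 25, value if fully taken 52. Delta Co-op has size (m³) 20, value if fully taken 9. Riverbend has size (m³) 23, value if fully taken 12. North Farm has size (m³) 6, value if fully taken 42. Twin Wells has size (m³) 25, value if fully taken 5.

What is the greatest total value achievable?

Sort by value density: North Farm 42/6≈7, Low Meadow 52/25≈2.08, Riverbend 12/23≈0.522, Delta Co-op 9/20≈0.45, Twin Wells 5/25≈0.2.
All 6 m³ of North Farm fit (value 42) — 16 remain.
Only 16 m³ remain; take 16/25 of Low Meadow for value 52×16/25 = 33.28.
Total value = 75.28.

75.28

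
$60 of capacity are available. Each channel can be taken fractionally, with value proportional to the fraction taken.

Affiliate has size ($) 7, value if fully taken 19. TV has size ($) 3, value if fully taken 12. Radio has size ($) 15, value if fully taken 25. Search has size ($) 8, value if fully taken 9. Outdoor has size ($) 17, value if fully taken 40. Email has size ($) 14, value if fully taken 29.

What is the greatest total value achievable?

129.5

Best value per unit of size first: TV 12/3≈4, Affiliate 19/7≈2.71, Outdoor 40/17≈2.35, Email 29/14≈2.07, Radio 25/15≈1.67, Search 9/8≈1.12.
TV: take in full, 3 $ for value 12 — 57 left.
Affiliate: take in full, 7 $ for value 19 — 50 left.
Take all of Outdoor (17 $, value 40) — 33 $ left.
All 14 $ of Email fit (value 29) — 19 remain.
Radio: take in full, 15 $ for value 25 — 4 left.
Only 4 $ remain; take 4/8 of Search for value 9×4/8 = 4.5.
Total value = 129.5.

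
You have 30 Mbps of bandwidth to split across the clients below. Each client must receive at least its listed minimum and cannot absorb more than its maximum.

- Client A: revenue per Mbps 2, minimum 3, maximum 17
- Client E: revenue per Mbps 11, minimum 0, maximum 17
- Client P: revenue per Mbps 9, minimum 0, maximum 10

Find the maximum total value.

283

Meeting every minimum uses 3+0+0 = 3 Mbps, leaving 27.
Rank by revenue per Mbps: Client E 11 > Client P 9 > Client A 2.
Give Client E 17 more to hit its cap of 17 — 10 left.
Client P: +10 to 10 (cap) — 0 left.
Total = 2×3 + 11×17 + 9×10 = 283.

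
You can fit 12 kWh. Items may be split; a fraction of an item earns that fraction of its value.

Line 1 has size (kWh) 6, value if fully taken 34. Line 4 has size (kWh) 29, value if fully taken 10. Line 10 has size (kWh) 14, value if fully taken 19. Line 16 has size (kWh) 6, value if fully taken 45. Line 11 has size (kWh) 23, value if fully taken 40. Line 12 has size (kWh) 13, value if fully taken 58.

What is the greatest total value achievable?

79

Best value per unit of size first: Line 16 45/6≈7.5, Line 1 34/6≈5.67, Line 12 58/13≈4.46, Line 11 40/23≈1.74, Line 10 19/14≈1.36, Line 4 10/29≈0.345.
Line 16: take in full, 6 kWh for value 45 — 6 left.
All 6 kWh of Line 1 fit (value 34) — 0 remain.
Total value = 79.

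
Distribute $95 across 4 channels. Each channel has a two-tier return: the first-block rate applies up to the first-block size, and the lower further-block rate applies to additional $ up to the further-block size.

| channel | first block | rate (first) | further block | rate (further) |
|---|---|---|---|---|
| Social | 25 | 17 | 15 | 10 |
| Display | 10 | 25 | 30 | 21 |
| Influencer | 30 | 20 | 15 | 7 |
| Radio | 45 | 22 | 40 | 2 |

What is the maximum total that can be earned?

2070

Rank every tier by rate: Display/tier1 25 > Radio/tier1 22 > Display/tier2 21 > Influencer/tier1 20 > Social/tier1 17 > Social/tier2 10 > Influencer/tier2 7 > Radio/tier2 2.
Display tier1 at 25: fill all 10 — 85 left.
Radio tier1 at 22: fill all 45 — 40 left.
Display tier2 at 21: fill all 30 — 10 left.
Influencer/tier1: +10 of 30 at 20; pool empty.
Total = 25×10 + 22×45 + 21×30 + 20×10 = 2070.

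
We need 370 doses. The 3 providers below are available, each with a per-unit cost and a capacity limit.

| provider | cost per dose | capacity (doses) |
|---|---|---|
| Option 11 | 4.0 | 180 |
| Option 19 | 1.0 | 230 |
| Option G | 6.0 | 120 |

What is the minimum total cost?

Use providers in increasing cost order.
Option 19 at 1.0: take all 230 doses — 140 still needed.
Option 11 at 4.0: take 140 of its 180 — requirement met.
Option G: unused.
Cost = 230×1.0 + 140×4.0 = 790.

790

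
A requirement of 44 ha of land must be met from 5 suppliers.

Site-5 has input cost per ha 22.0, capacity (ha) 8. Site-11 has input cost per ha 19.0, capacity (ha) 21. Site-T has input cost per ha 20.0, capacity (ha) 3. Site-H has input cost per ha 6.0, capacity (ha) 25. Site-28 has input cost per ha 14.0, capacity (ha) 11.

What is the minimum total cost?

456

Cheapest first:
Take 25 from Site-H at 6.0 — need 19 more.
Site-28 at 14.0: take all 11 ha — 8 still needed.
Site-11 (19.0): take the remaining 8 — done.
Site-T, Site-5: unused.
Cost = 25×6.0 + 11×14.0 + 8×19.0 = 456.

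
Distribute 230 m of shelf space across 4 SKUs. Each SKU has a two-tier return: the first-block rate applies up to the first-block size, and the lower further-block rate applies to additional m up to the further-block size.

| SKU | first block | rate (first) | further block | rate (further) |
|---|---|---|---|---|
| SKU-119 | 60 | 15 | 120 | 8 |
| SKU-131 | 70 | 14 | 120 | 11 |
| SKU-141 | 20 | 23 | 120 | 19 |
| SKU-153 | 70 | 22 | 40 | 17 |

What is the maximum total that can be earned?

Rank every tier by rate: SKU-141/first 23 > SKU-153/first 22 > SKU-141/second 19 > SKU-153/second 17 > SKU-119/first 15 > SKU-131/first 14 > SKU-131/second 11 > SKU-119/second 8.
Fill SKU-141 first block (20 at 23) → 210 left.
Fill SKU-153 first block (70 at 22) → 140 left.
SKU-141/second (19): +120 → 20 left.
SKU-153 second at 17: only 20 left, fill 20.
Total = 23×20 + 22×70 + 19×120 + 17×20 = 4620.

4620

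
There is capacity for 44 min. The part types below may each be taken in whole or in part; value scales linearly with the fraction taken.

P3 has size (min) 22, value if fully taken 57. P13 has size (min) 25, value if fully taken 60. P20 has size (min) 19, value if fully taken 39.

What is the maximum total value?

Rank by value-to-size ratio: P3 57/22≈2.59, P13 60/25≈2.4, P20 39/19≈2.05.
P3: take in full, 22 min for value 57 → 22 left.
22 min left: a 22/25 share of P13 gives 60×22/25 = 52.8.
Total value = 109.8.

109.8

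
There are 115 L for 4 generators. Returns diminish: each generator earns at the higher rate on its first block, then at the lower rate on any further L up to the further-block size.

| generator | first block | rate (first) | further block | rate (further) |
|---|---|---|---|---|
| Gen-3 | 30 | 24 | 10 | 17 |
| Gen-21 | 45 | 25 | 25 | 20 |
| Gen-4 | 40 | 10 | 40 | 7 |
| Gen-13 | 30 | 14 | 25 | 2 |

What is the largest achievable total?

Order all 8 blocks by rate: Gen-21/tier1 25 > Gen-3/tier1 24 > Gen-21/tier2 20 > Gen-3/tier2 17 > Gen-13/tier1 14 > Gen-4/tier1 10 > Gen-4/tier2 7 > Gen-13/tier2 2.
Fill Gen-21 tier1 block (45 at 25) → 70 left.
Gen-3/tier1 (24): +30 → 40 left.
Fill Gen-21 tier2 block (25 at 20) → 15 left.
Gen-3/tier2 (17): +10 → 5 left.
Gen-13/tier1: +5 of 30 at 14; pool empty.
Total = 25×45 + 24×30 + 20×25 + 17×10 + 14×5 = 2585.

2585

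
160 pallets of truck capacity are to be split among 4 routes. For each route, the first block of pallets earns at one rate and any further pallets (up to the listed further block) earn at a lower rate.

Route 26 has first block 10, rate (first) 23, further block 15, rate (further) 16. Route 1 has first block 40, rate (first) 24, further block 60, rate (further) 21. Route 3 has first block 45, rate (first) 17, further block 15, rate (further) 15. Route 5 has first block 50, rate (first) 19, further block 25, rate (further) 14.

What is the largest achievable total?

3400

Treat each block as its own option and order by rate: Route 1/first 24 > Route 26/first 23 > Route 1/second 21 > Route 5/first 19 > Route 3/first 17 > Route 26/second 16 > Route 3/second 15 > Route 5/second 14.
Fill Route 1 first block (40 at 24) ; 120 left.
Fill Route 26 first block (10 at 23) ; 110 left.
Route 1 second at 21: fill all 60 ; 50 left.
Route 5 first at 19: fill all 50 ; 0 left.
Total = 24×40 + 23×10 + 21×60 + 19×50 = 3400.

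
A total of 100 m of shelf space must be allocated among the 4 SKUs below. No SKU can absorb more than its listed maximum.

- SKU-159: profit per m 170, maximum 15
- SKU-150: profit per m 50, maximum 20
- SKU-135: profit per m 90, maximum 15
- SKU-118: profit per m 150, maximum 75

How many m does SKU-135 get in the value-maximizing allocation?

Rank by profit per m: SKU-159 170 > SKU-118 150 > SKU-135 90 > SKU-150 50.
Give SKU-159 15 to hit its cap of 15 → 85 left.
Give SKU-118 75 to hit its cap of 75 → 10 left.
Only 10 left; SKU-135 takes them to reach 10.

10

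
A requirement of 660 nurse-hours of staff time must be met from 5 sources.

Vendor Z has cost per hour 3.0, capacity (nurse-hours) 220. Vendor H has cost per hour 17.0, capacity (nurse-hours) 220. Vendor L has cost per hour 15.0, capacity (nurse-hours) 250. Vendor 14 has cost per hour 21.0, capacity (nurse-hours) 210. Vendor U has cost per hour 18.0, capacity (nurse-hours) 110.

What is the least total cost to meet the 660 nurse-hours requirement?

7640

Cheapest first:
Take 220 from Vendor Z at 3.0 — need 440 more.
Take 250 from Vendor L at 15.0 — need 190 more.
Take 190 from Vendor H at 17.0 to finish.
Vendor U, Vendor 14: unused.
Cost = 220×3.0 + 250×15.0 + 190×17.0 = 7640.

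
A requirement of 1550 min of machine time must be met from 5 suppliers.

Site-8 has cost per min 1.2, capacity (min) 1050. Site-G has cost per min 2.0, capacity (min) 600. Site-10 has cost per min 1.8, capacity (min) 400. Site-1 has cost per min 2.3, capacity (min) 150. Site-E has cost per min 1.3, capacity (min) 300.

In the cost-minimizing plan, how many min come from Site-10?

Cheapest first:
Site-8 at 1.2: take all 1050 min — 500 still needed.
Take 300 from Site-E at 1.3 — need 200 more.
Site-10 (1.8): take the remaining 200 — done.
Site-G, Site-1: unused.

200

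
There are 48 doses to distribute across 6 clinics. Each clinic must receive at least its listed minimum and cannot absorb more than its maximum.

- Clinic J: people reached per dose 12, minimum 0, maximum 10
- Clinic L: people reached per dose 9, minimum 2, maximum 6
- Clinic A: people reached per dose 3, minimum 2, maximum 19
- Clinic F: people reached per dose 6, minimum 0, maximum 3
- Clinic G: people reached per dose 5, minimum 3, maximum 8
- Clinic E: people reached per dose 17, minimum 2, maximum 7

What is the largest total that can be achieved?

Meeting every minimum uses 0+2+2+0+3+2 = 9 doses, leaving 39.
Order the clinics by people reached per dose: Clinic E 17 > Clinic J 12 > Clinic L 9 > Clinic F 6 > Clinic G 5 > Clinic A 3.
Give Clinic E 5 more to hit its cap of 7 — 34 left.
Clinic J takes 10 more to reach its cap of 10 — 24 left.
Clinic L takes 4 more to reach its cap of 6 — 20 left.
Clinic F takes 3 more to reach its cap of 3 — 17 left.
Clinic G takes 5 more to reach its cap of 8 — 12 left.
Clinic A has room for 17 more but only 12 remain, so it gets 14.
Total = 12×10 + 9×6 + 3×14 + 6×3 + 5×8 + 17×7 = 393.

393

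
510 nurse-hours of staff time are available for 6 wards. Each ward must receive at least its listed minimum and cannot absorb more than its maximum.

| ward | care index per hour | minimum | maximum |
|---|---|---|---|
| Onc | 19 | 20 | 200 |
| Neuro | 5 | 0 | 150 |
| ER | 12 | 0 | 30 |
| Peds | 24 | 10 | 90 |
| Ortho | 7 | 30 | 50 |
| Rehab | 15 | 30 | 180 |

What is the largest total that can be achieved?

8990

Meeting every minimum uses 20+0+0+10+30+30 = 90 nurse-hours, leaving 420.
Order the wards by care index per hour: Peds 24 > Onc 19 > Rehab 15 > ER 12 > Ortho 7 > Neuro 5.
Peds takes 80 more to reach its cap of 90 → 340 left.
Onc: +180 to 200 (cap) → 160 left.
Rehab: +150 to 180 (cap) → 10 left.
ER has room for 30 more but only 10 remain, so it gets 10.
Total = 19×200 + 12×10 + 24×90 + 7×30 + 15×180 = 8990.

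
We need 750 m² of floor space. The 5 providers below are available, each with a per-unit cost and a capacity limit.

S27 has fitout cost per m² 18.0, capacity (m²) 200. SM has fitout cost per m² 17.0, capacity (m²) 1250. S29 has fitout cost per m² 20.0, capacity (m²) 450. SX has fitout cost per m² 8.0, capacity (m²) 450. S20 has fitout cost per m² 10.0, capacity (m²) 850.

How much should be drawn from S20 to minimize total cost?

300

Fill from the cheapest provider first.
Take 450 from SX at 8.0 → need 300 more.
Take 300 from S20 at 10.0 to finish.
SM, S27, S29: unused.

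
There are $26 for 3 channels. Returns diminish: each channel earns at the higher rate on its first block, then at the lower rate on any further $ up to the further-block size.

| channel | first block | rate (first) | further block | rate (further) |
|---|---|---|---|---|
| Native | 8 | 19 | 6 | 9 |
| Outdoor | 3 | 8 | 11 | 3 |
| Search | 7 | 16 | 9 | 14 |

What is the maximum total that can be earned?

408

Treat each block as its own option and order by rate: Native/tier1 19 > Search/tier1 16 > Search/tier2 14 > Native/tier2 9 > Outdoor/tier1 8 > Outdoor/tier2 3.
Fill Native tier1 block (8 at 19) — 18 left.
Fill Search tier1 block (7 at 16) — 11 left.
Search/tier2 (14): +9 — 2 left.
Native/tier2: +2 of 6 at 9; pool empty.
Total = 19×8 + 16×7 + 14×9 + 9×2 = 408.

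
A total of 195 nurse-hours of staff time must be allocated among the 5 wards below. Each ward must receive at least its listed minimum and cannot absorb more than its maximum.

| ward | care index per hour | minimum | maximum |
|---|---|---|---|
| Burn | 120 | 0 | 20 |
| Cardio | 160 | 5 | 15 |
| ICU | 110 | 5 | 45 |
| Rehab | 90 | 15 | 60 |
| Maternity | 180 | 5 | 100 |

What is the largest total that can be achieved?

29100

Meeting every minimum uses 0+5+5+15+5 = 30 nurse-hours, leaving 165.
Rank by care index per hour: Maternity 180 > Cardio 160 > Burn 120 > ICU 110 > Rehab 90.
Give Maternity 95 more to hit its cap of 100 → 70 left.
Cardio takes 10 more to reach its cap of 15 → 60 left.
Burn takes 20 more to reach its cap of 20 → 40 left.
ICU: +40 to 45 (cap) → 0 left.
Total = 120×20 + 160×15 + 110×45 + 90×15 + 180×100 = 29100.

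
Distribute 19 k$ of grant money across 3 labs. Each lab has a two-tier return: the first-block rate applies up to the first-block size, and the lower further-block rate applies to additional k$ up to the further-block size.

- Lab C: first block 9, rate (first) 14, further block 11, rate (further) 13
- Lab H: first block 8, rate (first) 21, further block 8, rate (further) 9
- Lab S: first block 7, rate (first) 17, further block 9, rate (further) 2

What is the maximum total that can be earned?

Rank every tier by rate: Lab H/tier1 21 > Lab S/tier1 17 > Lab C/tier1 14 > Lab C/tier2 13 > Lab H/tier2 9 > Lab S/tier2 2.
Fill Lab H tier1 block (8 at 21) → 11 left.
Fill Lab S tier1 block (7 at 17) → 4 left.
Lab C tier1 at 14: only 4 left, fill 4.
Total = 21×8 + 17×7 + 14×4 = 343.

343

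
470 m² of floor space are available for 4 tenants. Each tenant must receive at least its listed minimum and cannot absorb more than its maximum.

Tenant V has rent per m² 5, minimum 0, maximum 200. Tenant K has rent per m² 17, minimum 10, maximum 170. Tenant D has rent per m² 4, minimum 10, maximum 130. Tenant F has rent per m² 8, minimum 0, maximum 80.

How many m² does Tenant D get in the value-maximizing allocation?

20

Meeting every minimum uses 0+10+10+0 = 20 m², leaving 450.
Rank by rent per m²: Tenant K 17 > Tenant F 8 > Tenant V 5 > Tenant D 4.
Tenant K: +160 to 170 (cap) — 290 left.
Give Tenant F 80 more to hit its cap of 80 — 210 left.
Give Tenant V 200 more to hit its cap of 200 — 10 left.
Only 10 left; Tenant D takes them to reach 20.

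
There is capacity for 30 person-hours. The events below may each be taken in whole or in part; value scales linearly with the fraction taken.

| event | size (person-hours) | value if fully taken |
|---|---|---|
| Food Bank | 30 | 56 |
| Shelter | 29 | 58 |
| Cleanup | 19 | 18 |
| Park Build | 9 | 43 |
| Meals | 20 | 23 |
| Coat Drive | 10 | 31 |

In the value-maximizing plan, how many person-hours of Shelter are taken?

11

Rank by value-to-size ratio: Park Build 43/9≈4.78, Coat Drive 31/10≈3.1, Shelter 58/29≈2, Food Bank 56/30≈1.87, Meals 23/20≈1.15, Cleanup 18/19≈0.947.
Park Build: take in full, 9 person-hours for value 43 → 21 left.
Take all of Coat Drive (10 person-hours, value 31) → 11 person-hours left.
11 person-hours left: a 11/29 share of Shelter gives 58×11/29 = 22.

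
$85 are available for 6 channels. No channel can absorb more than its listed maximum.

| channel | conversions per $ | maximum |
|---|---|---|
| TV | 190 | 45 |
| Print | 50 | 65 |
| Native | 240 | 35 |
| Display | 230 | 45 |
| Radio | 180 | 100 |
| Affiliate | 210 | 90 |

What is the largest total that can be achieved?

19800

Highest conversions per $ first: Native 240 > Display 230 > Affiliate 210 > TV 190 > Radio 180 > Print 50.
Native takes 35 to reach its cap of 35 → 50 left.
Display takes 45 to reach its cap of 45 → 5 left.
Affiliate has room for 90 but only 5 remain, so it gets 5.
Total = 240×35 + 230×45 + 210×5 = 19800.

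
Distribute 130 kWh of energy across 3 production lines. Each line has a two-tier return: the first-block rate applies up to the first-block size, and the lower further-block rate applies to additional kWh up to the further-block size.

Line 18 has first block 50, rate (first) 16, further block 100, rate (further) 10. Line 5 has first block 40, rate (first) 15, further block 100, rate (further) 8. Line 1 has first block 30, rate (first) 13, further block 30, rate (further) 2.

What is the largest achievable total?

1890

Treat each block as its own option and order by rate: Line 18/tier1 16 > Line 5/tier1 15 > Line 1/tier1 13 > Line 18/tier2 10 > Line 5/tier2 8 > Line 1/tier2 2.
Fill Line 18 tier1 block (50 at 16) → 80 left.
Line 5/tier1 (15): +40 → 40 left.
Line 1/tier1 (13): +30 → 10 left.
Line 18 tier2 at 10: only 10 left, fill 10.
Total = 16×50 + 15×40 + 13×30 + 10×10 = 1890.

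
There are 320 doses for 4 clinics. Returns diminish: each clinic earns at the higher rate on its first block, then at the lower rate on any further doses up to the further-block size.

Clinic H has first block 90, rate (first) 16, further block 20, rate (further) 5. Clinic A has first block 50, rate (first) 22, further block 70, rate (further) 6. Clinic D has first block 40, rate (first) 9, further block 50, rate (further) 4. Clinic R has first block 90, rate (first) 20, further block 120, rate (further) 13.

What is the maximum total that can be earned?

5510

Treat each block as its own option and order by rate: Clinic A/T1 22 > Clinic R/T1 20 > Clinic H/T1 16 > Clinic R/T2 13 > Clinic D/T1 9 > Clinic A/T2 6 > Clinic H/T2 5 > Clinic D/T2 4.
Clinic A/T1 (22): +50 — 270 left.
Clinic R T1 at 20: fill all 90 — 180 left.
Clinic H T1 at 16: fill all 90 — 90 left.
90 remain; put them into Clinic R T2 at 13.
Total = 22×50 + 20×90 + 16×90 + 13×90 = 5510.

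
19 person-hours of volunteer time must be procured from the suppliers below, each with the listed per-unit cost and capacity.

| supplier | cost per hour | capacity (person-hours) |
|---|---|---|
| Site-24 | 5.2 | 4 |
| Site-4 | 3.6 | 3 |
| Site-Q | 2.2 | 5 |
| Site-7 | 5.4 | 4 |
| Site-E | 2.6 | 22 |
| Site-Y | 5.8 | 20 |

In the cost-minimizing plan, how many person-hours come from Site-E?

14

Use suppliers in increasing cost order.
Site-Q (2.2): use full 5 → 14 person-hours to go.
Site-E (2.6): take the remaining 14 → done.
Site-4, Site-24, Site-7, Site-Y: unused.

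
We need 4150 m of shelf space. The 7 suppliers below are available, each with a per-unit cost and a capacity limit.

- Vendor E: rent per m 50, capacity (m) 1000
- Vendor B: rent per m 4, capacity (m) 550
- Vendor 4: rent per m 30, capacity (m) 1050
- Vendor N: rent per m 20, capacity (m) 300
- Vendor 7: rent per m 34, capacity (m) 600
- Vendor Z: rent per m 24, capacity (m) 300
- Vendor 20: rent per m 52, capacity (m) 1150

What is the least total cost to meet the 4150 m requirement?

135500

Fill from the cheapest supplier first.
Vendor B at 4: take all 550 m — 3600 still needed.
Take 300 from Vendor N at 20 — need 3300 more.
Take 300 from Vendor Z at 24 — need 3000 more.
Take 1050 from Vendor 4 at 30 — need 1950 more.
Vendor 7 (34): use full 600 — 1350 m to go.
Vendor E (50): use full 1000 — 350 m to go.
Take 350 from Vendor 20 at 52 to finish.
Cost = 550×4 + 300×20 + 300×24 + 1050×30 + 600×34 + 1000×50 + 350×52 = 135500.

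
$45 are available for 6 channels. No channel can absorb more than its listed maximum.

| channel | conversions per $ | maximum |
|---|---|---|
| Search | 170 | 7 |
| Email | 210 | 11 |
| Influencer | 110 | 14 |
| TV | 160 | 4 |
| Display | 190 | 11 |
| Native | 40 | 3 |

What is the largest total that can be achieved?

7550

Rank by conversions per $: Email 210 > Display 190 > Search 170 > TV 160 > Influencer 110 > Native 40.
Email takes 11 to reach its cap of 11 → 34 left.
Display: +11 to 11 (cap) → 23 left.
Give Search 7 to hit its cap of 7 → 16 left.
TV takes 4 to reach its cap of 4 → 12 left.
Only 12 left; Influencer takes them to reach 12.
Total = 170×7 + 210×11 + 110×12 + 160×4 + 190×11 = 7550.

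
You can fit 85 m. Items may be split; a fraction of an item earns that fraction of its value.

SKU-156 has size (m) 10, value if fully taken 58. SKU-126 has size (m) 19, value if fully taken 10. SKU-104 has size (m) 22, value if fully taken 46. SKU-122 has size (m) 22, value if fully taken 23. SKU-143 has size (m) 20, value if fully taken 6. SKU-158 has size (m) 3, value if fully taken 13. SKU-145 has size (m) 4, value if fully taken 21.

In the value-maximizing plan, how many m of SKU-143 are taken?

Best value per unit of size first: SKU-156 58/10≈5.8, SKU-145 21/4≈5.25, SKU-158 13/3≈4.33, SKU-104 46/22≈2.09, SKU-122 23/22≈1.05, SKU-126 10/19≈0.526, SKU-143 6/20≈0.3.
SKU-156: take in full, 10 m for value 58 — 75 left.
Take all of SKU-145 (4 m, value 21) — 71 m left.
All 3 m of SKU-158 fit (value 13) — 68 remain.
Take all of SKU-104 (22 m, value 46) — 46 m left.
Take all of SKU-122 (22 m, value 23) — 24 m left.
Take all of SKU-126 (19 m, value 10) — 5 m left.
Only 5 m remain; take 5/20 of SKU-143 for value 6×5/20 = 1.5.

5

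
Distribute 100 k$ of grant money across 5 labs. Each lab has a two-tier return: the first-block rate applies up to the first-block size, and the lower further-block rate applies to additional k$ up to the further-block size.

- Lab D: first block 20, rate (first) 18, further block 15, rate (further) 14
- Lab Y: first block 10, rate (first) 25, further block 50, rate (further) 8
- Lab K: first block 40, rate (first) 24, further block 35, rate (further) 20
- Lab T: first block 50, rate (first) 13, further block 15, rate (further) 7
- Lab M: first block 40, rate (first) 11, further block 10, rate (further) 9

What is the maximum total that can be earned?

2180

Order all 10 blocks by rate: Lab Y/first 25 > Lab K/first 24 > Lab K/second 20 > Lab D/first 18 > Lab D/second 14 > Lab T/first 13 > Lab M/first 11 > Lab M/second 9 > Lab Y/second 8 > Lab T/second 7.
Lab Y/first (25): +10 ; 90 left.
Lab K first at 24: fill all 40 ; 50 left.
Lab K second at 20: fill all 35 ; 15 left.
15 remain; put them into Lab D first at 18.
Total = 25×10 + 24×40 + 20×35 + 18×15 = 2180.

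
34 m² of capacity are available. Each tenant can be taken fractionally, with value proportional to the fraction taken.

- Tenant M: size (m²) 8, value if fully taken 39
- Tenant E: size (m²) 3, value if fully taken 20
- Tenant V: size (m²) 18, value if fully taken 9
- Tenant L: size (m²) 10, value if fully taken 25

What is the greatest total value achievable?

90.5

Sort by value density: Tenant E 20/3≈6.67, Tenant M 39/8≈4.88, Tenant L 25/10≈2.5, Tenant V 9/18≈0.5.
Take all of Tenant E (3 m², value 20) → 31 m² left.
Take all of Tenant M (8 m², value 39) → 23 m² left.
All 10 m² of Tenant L fit (value 25) → 13 remain.
Fill the last 13 m² with part of Tenant V: 13/18 of it earns 6.5.
Total value = 90.5.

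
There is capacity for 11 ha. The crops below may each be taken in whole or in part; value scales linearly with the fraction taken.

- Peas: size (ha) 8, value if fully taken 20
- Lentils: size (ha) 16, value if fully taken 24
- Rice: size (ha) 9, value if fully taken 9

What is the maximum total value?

24.5

Sort by value density: Peas 20/8≈2.5, Lentils 24/16≈1.5, Rice 9/9≈1.
Peas: take in full, 8 ha for value 20 — 3 left.
3 ha left: a 3/16 share of Lentils gives 24×3/16 = 4.5.
Total value = 24.5.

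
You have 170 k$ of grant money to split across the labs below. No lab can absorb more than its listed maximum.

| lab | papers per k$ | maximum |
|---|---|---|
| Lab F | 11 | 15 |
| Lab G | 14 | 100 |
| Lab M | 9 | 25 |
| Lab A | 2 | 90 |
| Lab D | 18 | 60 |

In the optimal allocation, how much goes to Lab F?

10

Rank by papers per k$: Lab D 18 > Lab G 14 > Lab F 11 > Lab M 9 > Lab A 2.
Give Lab D 60 to hit its cap of 60 → 110 left.
Lab G: +100 to 100 (cap) → 10 left.
Lab F: +10 (room for 15) → 10. Pool exhausted.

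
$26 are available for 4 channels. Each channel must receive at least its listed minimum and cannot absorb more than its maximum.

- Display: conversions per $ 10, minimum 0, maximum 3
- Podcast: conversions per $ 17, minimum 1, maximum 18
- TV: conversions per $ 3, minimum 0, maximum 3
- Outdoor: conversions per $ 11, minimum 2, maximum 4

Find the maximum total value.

383

Meeting every minimum uses 0+1+0+2 = 3 $, leaving 23.
Rank by conversions per $: Podcast 17 > Outdoor 11 > Display 10 > TV 3.
Give Podcast 17 more to hit its cap of 18 — 6 left.
Give Outdoor 2 more to hit its cap of 4 — 4 left.
Display: +3 to 3 (cap) — 1 left.
TV: +1 (room for 3) → 1. Pool exhausted.
Total = 10×3 + 17×18 + 3×1 + 11×4 = 383.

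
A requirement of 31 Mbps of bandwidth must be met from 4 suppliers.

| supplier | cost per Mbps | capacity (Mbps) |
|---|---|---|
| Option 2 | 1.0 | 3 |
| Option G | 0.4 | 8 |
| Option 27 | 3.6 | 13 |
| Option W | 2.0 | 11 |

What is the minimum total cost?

Use suppliers in increasing cost order.
Option G at 0.4: take all 8 Mbps — 23 still needed.
Take 3 from Option 2 at 1.0 — need 20 more.
Option W at 2.0: take all 11 Mbps — 9 still needed.
Option 27 at 3.6: take 9 of its 13 — requirement met.
Cost = 8×0.4 + 3×1.0 + 11×2.0 + 9×3.6 = 60.6.

60.6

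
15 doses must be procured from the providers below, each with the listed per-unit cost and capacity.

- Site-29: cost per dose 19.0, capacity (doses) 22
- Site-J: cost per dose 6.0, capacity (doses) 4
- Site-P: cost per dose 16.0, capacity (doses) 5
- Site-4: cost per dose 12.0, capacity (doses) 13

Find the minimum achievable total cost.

Cheapest first:
Site-J at 6.0: take all 4 doses → 11 still needed.
Site-4 at 12.0: take 11 of its 13 → requirement met.
Site-P, Site-29: unused.
Cost = 4×6.0 + 11×12.0 = 156.

156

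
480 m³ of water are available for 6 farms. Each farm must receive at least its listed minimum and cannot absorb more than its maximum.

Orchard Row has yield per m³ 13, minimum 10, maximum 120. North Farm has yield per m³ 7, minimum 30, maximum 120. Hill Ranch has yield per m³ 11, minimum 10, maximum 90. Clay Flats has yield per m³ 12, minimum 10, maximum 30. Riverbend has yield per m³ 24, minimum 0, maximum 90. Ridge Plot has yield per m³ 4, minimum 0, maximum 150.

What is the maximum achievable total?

Meeting every minimum uses 10+30+10+10+0+0 = 60 m³, leaving 420.
Rank by yield per m³: Riverbend 24 > Orchard Row 13 > Clay Flats 12 > Hill Ranch 11 > North Farm 7 > Ridge Plot 4.
Riverbend takes 90 more to reach its cap of 90 — 330 left.
Give Orchard Row 110 more to hit its cap of 120 — 220 left.
Clay Flats takes 20 more to reach its cap of 30 — 200 left.
Give Hill Ranch 80 more to hit its cap of 90 — 120 left.
North Farm: +90 to 120 (cap) — 30 left.
Ridge Plot: +30 (room for 150) → 30. Pool exhausted.
Total = 13×120 + 7×120 + 11×90 + 12×30 + 24×90 + 4×30 = 6030.

6030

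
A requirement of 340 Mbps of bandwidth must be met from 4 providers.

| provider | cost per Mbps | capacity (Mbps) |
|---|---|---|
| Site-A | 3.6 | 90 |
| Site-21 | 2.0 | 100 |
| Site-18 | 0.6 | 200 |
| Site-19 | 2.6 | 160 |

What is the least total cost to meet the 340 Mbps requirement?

Cheapest first:
Take 200 from Site-18 at 0.6 → need 140 more.
Site-21 (2.0): use full 100 → 40 Mbps to go.
Site-19 at 2.6: take 40 of its 160 → requirement met.
Site-A: unused.
Cost = 200×0.6 + 100×2.0 + 40×2.6 = 424.

424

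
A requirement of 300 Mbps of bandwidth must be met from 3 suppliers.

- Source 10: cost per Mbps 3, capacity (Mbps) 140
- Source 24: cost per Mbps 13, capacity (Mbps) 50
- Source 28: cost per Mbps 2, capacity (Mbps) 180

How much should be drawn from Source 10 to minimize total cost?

120

Fill from the cheapest supplier first.
Take 180 from Source 28 at 2 → need 120 more.
Source 10 (3): take the remaining 120 → done.
Source 24: unused.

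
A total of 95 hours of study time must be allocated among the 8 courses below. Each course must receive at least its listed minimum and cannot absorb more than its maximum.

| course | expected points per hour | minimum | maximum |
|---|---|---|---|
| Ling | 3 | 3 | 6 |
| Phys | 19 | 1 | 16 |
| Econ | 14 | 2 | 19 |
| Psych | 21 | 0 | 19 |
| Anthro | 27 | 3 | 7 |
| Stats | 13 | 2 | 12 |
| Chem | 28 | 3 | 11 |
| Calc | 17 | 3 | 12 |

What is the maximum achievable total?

Meeting every minimum uses 3+1+2+0+3+2+3+3 = 17 hours, leaving 78.
Rank by expected points per hour: Chem 28 > Anthro 27 > Psych 21 > Phys 19 > Calc 17 > Econ 14 > Stats 13 > Ling 3.
Chem: +8 to 11 (cap) → 70 left.
Anthro: +4 to 7 (cap) → 66 left.
Psych takes 19 more to reach its cap of 19 → 47 left.
Give Phys 15 more to hit its cap of 16 → 32 left.
Calc takes 9 more to reach its cap of 12 → 23 left.
Econ: +17 to 19 (cap) → 6 left.
Stats has room for 10 more but only 6 remain, so it gets 8.
Total = 3×3 + 19×16 + 14×19 + 21×19 + 27×7 + 13×8 + 28×11 + 17×12 = 1783.

1783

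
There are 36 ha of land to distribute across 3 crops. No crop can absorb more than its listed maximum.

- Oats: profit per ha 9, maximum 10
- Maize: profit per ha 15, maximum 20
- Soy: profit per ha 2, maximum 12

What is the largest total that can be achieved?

402

Rank by profit per ha: Maize 15 > Oats 9 > Soy 2.
Give Maize 20 to hit its cap of 20 → 16 left.
Oats takes 10 to reach its cap of 10 → 6 left.
Soy has room for 12 but only 6 remain, so it gets 6.
Total = 9×10 + 15×20 + 2×6 = 402.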